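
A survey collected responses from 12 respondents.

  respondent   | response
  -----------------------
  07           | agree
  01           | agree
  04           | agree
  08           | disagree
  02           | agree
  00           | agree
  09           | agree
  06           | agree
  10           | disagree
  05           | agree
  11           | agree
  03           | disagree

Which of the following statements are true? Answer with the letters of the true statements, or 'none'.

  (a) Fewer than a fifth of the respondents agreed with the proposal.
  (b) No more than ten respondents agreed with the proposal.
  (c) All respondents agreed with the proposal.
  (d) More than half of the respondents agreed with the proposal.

(b), (d)

|A| = 12, |A ∩ B| = 9, |A ∖ B| = 3.
(a) |A ∩ B| / |A| < 1/5: fails.
(b) |A ∩ B| ≤ 10: holds.
(c) A ⊆ B, i.e. every element of A is in B (|A ∖ B| = 0): fails.
(d) |A ∩ B| > |A ∖ B|: holds.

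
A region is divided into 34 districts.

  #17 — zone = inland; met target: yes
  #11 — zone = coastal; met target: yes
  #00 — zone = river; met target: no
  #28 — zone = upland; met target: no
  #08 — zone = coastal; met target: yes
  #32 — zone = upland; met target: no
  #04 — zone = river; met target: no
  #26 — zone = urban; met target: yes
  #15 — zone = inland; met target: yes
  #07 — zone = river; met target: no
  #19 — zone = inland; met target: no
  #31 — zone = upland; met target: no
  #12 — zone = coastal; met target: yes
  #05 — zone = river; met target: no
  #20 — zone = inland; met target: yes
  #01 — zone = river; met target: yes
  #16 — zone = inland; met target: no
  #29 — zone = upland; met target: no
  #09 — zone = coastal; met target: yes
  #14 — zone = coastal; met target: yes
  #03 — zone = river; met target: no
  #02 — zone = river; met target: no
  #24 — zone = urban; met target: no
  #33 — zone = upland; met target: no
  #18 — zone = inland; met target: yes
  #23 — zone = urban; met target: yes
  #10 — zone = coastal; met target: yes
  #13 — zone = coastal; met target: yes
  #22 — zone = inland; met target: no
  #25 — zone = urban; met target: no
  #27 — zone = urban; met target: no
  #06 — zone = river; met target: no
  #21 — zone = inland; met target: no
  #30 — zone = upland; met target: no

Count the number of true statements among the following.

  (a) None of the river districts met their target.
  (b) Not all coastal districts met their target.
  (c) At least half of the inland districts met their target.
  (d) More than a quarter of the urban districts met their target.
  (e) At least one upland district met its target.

(a) river: |A| = 8, |A ∩ B| = 1; needs A ∩ B = ∅ (|A ∩ B| = 0) — false.
(b) coastal: |A| = 7, |A ∩ B| = 7; needs A ⊄ B (|A ∖ B| ≥ 1) — false.
(c) inland: |A| = 8, |A ∩ B| = 4; needs |A ∩ B| ≥ |A ∖ B| — true.
(d) urban: |A| = 5, |A ∩ B| = 2; needs |A ∩ B| / |A| > 1/4 — true.
(e) upland: |A| = 6, |A ∩ B| = 0; needs A ∩ B ≠ ∅ (|A ∩ B| ≥ 1) — false.

2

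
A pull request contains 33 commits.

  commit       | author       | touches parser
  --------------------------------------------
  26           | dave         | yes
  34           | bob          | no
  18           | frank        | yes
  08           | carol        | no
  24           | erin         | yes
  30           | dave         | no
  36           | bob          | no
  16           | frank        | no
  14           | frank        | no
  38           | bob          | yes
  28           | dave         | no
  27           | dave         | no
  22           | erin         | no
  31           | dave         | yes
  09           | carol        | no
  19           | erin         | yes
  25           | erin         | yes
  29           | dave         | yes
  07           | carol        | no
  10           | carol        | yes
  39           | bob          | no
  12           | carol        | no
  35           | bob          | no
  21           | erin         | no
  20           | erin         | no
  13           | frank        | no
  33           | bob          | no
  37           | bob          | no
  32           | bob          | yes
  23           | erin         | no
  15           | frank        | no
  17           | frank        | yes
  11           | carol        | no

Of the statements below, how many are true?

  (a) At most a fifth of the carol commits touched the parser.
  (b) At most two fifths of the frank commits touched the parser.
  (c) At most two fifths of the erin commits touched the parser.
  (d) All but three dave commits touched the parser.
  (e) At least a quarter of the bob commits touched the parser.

4

(a) carol: |A| = 6, |A ∩ B| = 1; needs |A ∩ B| / |A| ≤ 1/5 — true.
(b) frank: |A| = 6, |A ∩ B| = 2; needs |A ∩ B| / |A| ≤ 2/5 — true.
(c) erin: |A| = 7, |A ∩ B| = 3; needs |A ∩ B| / |A| ≤ 2/5 — false.
(d) dave: |A| = 6, |A ∩ B| = 3; needs |A ∖ B| = 3 — true.
(e) bob: |A| = 8, |A ∩ B| = 2; needs |A ∩ B| / |A| ≥ 1/4 — true.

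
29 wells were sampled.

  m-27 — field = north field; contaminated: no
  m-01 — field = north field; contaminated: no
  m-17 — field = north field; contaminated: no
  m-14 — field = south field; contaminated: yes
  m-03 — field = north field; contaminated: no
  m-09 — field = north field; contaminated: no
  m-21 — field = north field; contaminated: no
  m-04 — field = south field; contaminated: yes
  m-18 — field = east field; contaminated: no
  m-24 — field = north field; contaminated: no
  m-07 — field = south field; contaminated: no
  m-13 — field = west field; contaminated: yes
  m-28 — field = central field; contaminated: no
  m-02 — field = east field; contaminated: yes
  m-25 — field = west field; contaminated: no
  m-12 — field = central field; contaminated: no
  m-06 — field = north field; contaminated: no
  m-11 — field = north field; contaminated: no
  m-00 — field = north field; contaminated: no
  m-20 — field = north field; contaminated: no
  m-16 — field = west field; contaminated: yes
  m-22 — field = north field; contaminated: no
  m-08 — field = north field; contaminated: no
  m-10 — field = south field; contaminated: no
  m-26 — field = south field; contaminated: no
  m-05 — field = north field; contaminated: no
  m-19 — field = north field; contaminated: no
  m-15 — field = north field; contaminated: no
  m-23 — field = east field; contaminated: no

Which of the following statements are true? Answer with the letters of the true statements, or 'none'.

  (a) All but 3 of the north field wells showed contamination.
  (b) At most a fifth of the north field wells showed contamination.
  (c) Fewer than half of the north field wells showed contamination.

(b), (c)

|A| = 16, |A ∩ B| = 0, |A ∖ B| = 16.
(a) |A ∖ B| = 3: fails.
(b) |A ∩ B| / |A| ≤ 1/5: holds.
(c) |A ∩ B| < |A ∖ B|: holds.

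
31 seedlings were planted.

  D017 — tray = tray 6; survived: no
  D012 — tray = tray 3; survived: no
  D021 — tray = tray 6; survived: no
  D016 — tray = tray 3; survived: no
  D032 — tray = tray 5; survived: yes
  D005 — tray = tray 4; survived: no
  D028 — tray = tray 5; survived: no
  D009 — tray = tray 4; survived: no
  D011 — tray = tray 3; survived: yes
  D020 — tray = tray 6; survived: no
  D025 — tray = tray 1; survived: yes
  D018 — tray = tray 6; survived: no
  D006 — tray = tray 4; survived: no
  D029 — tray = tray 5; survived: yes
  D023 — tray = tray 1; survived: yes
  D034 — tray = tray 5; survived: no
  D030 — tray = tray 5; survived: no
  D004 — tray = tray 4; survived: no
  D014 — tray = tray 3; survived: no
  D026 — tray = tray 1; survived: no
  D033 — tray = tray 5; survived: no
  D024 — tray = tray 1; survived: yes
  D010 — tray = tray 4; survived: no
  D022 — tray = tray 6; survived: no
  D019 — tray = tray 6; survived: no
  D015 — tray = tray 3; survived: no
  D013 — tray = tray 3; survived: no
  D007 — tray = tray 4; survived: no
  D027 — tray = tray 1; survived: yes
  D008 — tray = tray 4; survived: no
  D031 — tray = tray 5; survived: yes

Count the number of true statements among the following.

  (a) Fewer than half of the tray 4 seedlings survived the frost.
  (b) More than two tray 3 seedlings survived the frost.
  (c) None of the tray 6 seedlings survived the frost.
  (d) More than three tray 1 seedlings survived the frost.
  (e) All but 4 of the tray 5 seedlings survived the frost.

(a) tray 4: |A| = 7, |A ∩ B| = 0; needs |A ∩ B| < |A ∖ B| — true.
(b) tray 3: |A| = 6, |A ∩ B| = 1; needs |A ∩ B| > 2 — false.
(c) tray 6: |A| = 6, |A ∩ B| = 0; needs A ∩ B = ∅ (|A ∩ B| = 0) — true.
(d) tray 1: |A| = 5, |A ∩ B| = 4; needs |A ∩ B| > 3 — true.
(e) tray 5: |A| = 7, |A ∩ B| = 3; needs |A ∖ B| = 4 — true.

4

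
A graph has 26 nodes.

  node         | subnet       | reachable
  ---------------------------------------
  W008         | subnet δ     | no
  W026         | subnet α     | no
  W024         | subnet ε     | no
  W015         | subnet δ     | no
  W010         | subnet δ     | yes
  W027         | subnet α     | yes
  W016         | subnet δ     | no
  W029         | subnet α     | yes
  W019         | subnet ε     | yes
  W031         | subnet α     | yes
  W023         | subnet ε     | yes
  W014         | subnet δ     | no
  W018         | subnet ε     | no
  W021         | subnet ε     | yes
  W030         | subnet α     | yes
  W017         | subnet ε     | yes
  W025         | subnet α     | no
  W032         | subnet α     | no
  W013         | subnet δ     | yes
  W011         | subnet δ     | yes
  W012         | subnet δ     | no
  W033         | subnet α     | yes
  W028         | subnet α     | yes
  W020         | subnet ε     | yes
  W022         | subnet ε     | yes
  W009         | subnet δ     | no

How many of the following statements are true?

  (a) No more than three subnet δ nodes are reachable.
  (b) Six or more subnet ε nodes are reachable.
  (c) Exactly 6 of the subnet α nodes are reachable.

(a) subnet δ: |A| = 9, |A ∩ B| = 3; needs |A ∩ B| ≤ 3 — true.
(b) subnet ε: |A| = 8, |A ∩ B| = 6; needs |A ∩ B| ≥ 6 — true.
(c) subnet α: |A| = 9, |A ∩ B| = 6; needs |A ∩ B| = 6 — true.

3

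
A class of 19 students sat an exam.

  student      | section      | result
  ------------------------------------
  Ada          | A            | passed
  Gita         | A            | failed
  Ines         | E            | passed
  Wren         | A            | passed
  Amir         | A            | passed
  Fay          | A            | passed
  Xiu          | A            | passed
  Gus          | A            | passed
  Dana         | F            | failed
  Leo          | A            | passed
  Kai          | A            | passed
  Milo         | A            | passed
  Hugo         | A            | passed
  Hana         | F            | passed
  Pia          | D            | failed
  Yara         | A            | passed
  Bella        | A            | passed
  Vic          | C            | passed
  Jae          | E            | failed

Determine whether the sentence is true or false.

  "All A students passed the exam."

The determiner here denotes the relation: A ⊆ B, i.e. every element of A is in B (|A ∖ B| = 0).
A (the restrictor) = {Ada, Gita, Wren, Amir, Fay, Xiu, Gus, Leo, Kai, Milo, Hugo, Yara, Bella}, |A| = 13.
A ∖ B = {Gita}, so |A ∖ B| = 1.
So the statement is false.

False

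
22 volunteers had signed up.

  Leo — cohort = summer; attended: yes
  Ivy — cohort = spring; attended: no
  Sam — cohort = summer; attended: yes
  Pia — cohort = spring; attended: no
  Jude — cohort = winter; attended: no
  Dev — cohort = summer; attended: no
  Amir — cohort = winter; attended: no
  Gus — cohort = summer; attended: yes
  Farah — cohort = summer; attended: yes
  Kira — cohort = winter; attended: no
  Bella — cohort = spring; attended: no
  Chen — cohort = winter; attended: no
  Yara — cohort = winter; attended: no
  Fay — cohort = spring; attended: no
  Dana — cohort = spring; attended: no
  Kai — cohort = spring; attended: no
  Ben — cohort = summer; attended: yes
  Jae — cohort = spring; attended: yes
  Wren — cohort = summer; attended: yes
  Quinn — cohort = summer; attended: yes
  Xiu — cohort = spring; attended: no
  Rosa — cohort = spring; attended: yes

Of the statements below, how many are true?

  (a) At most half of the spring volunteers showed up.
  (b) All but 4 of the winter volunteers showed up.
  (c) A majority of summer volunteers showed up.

2

(a) spring: |A| = 9, |A ∩ B| = 2; needs |A ∩ B| ≤ |A ∖ B| — true.
(b) winter: |A| = 5, |A ∩ B| = 0; needs |A ∖ B| = 4 — false.
(c) summer: |A| = 8, |A ∩ B| = 7; needs |A ∩ B| > |A ∖ B| — true.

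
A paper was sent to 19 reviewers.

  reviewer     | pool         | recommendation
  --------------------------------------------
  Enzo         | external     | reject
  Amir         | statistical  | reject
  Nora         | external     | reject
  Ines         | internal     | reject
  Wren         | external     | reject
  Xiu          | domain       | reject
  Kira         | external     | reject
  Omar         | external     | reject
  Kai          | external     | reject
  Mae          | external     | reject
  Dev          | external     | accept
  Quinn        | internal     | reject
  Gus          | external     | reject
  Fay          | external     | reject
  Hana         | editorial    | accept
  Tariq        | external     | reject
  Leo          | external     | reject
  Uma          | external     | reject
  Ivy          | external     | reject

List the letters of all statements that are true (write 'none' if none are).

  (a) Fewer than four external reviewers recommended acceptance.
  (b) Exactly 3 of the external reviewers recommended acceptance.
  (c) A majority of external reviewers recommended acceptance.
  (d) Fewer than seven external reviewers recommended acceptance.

|A| = 14, |A ∩ B| = 1, |A ∖ B| = 13.
(a) |A ∩ B| < 4: holds.
(b) |A ∩ B| = 3: fails.
(c) |A ∩ B| > |A ∖ B|: fails.
(d) |A ∩ B| < 7: holds.

(a), (d)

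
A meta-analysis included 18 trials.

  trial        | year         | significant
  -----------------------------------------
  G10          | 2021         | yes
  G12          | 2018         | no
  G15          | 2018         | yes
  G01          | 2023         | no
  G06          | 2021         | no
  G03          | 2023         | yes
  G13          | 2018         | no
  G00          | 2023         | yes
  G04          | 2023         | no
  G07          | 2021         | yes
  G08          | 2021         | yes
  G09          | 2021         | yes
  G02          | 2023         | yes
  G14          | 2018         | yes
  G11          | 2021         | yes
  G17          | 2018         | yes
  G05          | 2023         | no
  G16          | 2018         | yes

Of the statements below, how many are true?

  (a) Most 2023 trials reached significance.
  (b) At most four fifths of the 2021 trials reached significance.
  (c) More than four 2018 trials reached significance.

(a) 2023: |A| = 6, |A ∩ B| = 3; needs |A ∩ B| > |A ∖ B| — false.
(b) 2021: |A| = 6, |A ∩ B| = 5; needs |A ∩ B| / |A| ≤ 4/5 — false.
(c) 2018: |A| = 6, |A ∩ B| = 4; needs |A ∩ B| > 4 — false.

0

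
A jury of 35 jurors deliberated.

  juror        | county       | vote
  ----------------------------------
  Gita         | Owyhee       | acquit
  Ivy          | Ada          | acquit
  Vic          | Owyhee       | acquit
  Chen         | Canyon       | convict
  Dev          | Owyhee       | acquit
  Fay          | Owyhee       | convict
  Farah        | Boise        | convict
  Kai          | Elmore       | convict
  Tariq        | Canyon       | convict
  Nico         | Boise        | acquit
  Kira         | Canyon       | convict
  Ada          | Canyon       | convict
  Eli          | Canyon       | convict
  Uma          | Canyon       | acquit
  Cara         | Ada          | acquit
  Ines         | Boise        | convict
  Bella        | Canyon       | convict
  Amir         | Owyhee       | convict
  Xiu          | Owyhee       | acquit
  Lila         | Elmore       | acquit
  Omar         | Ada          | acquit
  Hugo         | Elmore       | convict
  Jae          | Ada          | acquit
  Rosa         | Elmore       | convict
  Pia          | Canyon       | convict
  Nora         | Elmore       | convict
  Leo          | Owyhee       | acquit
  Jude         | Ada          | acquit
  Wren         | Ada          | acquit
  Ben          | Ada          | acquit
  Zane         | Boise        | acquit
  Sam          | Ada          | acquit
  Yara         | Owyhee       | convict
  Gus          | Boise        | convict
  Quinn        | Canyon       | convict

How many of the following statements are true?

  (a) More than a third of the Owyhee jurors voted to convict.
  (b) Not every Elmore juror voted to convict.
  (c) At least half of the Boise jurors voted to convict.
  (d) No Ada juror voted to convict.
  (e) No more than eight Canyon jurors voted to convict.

(a) Owyhee: |A| = 8, |A ∩ B| = 3; needs |A ∩ B| / |A| > 1/3 — true.
(b) Elmore: |A| = 5, |A ∩ B| = 4; needs A ⊄ B (|A ∖ B| ≥ 1) — true.
(c) Boise: |A| = 5, |A ∩ B| = 3; needs |A ∩ B| ≥ |A ∖ B| — true.
(d) Ada: |A| = 8, |A ∩ B| = 0; needs A ∩ B = ∅ (|A ∩ B| = 0) — true.
(e) Canyon: |A| = 9, |A ∩ B| = 8; needs |A ∩ B| ≤ 8 — true.

5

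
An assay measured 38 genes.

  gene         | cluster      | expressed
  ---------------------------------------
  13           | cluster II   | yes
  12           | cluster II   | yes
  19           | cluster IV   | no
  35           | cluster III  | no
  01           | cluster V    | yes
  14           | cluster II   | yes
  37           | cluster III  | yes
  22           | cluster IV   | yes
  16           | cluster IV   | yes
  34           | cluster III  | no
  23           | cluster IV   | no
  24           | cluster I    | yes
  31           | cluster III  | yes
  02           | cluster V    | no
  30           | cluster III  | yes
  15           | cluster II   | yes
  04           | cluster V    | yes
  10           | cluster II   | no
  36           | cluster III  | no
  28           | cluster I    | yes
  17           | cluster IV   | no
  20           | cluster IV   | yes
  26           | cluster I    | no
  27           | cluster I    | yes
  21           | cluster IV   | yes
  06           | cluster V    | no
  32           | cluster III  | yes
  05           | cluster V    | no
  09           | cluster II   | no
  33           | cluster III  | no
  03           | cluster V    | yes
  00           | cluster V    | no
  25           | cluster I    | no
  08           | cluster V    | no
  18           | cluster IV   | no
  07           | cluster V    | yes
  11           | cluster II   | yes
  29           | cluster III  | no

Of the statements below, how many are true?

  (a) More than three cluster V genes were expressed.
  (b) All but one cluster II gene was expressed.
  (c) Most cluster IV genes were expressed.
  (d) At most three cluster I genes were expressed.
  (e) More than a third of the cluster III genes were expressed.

3

(a) cluster V: |A| = 9, |A ∩ B| = 4; needs |A ∩ B| > 3 — true.
(b) cluster II: |A| = 7, |A ∩ B| = 5; needs |A ∖ B| = 1 — false.
(c) cluster IV: |A| = 8, |A ∩ B| = 4; needs |A ∩ B| > |A ∖ B| — false.
(d) cluster I: |A| = 5, |A ∩ B| = 3; needs |A ∩ B| ≤ 3 — true.
(e) cluster III: |A| = 9, |A ∩ B| = 4; needs |A ∩ B| / |A| > 1/3 — true.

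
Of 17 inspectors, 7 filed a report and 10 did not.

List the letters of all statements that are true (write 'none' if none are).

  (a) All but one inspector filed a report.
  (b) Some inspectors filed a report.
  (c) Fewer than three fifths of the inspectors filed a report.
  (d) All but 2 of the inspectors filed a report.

(b), (c)

|A| = 17, |A ∩ B| = 7, |A ∖ B| = 10.
(a) |A ∖ B| = 1: fails.
(b) A ∩ B ≠ ∅ (|A ∩ B| ≥ 1): holds.
(c) |A ∩ B| / |A| < 3/5: holds.
(d) |A ∖ B| = 2: fails.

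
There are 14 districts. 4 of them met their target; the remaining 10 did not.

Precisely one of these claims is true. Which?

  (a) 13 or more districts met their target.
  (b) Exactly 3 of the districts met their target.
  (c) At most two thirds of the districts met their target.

|A| = 14, |A ∩ B| = 4, |A ∖ B| = 10.
(a) requires |A ∩ B| ≥ 13: false.
(b) requires |A ∩ B| = 3: false.
(c) requires |A ∩ B| / |A| ≤ 2/3: true.

(c)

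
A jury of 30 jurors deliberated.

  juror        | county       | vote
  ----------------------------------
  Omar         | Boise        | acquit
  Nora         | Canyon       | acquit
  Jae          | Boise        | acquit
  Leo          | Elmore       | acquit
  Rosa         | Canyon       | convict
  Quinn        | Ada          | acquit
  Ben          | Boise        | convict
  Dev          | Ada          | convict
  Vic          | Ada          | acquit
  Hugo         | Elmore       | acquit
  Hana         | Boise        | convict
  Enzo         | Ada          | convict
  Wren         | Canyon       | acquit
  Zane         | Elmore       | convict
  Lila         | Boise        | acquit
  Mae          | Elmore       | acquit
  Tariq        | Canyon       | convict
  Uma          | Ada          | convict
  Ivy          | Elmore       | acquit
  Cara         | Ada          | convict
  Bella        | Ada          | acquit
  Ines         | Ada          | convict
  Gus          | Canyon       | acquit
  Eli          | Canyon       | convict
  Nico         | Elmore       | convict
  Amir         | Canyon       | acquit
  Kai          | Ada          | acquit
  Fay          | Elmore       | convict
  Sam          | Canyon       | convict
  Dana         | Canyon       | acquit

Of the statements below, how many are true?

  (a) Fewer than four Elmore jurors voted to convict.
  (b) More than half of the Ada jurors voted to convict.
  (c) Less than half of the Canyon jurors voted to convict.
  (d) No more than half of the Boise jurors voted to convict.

(a) Elmore: |A| = 7, |A ∩ B| = 3; needs |A ∩ B| < 4 — true.
(b) Ada: |A| = 9, |A ∩ B| = 5; needs |A ∩ B| > |A ∖ B| — true.
(c) Canyon: |A| = 9, |A ∩ B| = 4; needs |A ∩ B| < |A ∖ B| — true.
(d) Boise: |A| = 5, |A ∩ B| = 2; needs |A ∩ B| ≤ |A ∖ B| — true.

4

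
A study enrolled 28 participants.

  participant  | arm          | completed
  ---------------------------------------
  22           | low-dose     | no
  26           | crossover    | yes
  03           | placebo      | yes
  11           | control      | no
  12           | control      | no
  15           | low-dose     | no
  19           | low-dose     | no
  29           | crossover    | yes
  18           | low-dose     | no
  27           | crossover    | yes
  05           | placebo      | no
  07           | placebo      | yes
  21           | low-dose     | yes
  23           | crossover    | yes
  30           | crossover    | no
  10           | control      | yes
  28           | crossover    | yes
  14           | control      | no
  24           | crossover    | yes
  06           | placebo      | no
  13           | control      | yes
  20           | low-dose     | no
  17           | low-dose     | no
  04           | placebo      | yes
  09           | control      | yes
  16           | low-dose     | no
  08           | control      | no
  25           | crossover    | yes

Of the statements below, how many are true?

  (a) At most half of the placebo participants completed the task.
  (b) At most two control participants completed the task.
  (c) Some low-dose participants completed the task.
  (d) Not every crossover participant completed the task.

2

(a) placebo: |A| = 5, |A ∩ B| = 3; needs |A ∩ B| ≤ |A ∖ B| — false.
(b) control: |A| = 7, |A ∩ B| = 3; needs |A ∩ B| ≤ 2 — false.
(c) low-dose: |A| = 8, |A ∩ B| = 1; needs A ∩ B ≠ ∅ (|A ∩ B| ≥ 1) — true.
(d) crossover: |A| = 8, |A ∩ B| = 7; needs A ⊄ B (|A ∖ B| ≥ 1) — true.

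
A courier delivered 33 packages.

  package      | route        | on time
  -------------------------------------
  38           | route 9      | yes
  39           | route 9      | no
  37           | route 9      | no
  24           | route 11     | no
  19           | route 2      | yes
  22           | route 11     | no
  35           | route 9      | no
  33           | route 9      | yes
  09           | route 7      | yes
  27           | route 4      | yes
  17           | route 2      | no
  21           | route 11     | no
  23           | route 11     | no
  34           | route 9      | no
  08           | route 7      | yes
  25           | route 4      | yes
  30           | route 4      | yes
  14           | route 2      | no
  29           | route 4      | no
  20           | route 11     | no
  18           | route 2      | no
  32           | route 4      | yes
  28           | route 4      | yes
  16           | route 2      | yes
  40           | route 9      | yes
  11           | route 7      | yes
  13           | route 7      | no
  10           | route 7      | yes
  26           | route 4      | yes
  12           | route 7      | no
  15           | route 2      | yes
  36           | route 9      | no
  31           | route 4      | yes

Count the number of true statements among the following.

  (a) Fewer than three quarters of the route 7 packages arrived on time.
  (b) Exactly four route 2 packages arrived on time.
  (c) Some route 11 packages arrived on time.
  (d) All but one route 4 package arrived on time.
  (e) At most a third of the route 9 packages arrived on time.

2

(a) route 7: |A| = 6, |A ∩ B| = 4; needs |A ∩ B| / |A| < 3/4 — true.
(b) route 2: |A| = 6, |A ∩ B| = 3; needs |A ∩ B| = 4 — false.
(c) route 11: |A| = 5, |A ∩ B| = 0; needs A ∩ B ≠ ∅ (|A ∩ B| ≥ 1) — false.
(d) route 4: |A| = 8, |A ∩ B| = 7; needs |A ∖ B| = 1 — true.
(e) route 9: |A| = 8, |A ∩ B| = 3; needs |A ∩ B| / |A| ≤ 1/3 — false.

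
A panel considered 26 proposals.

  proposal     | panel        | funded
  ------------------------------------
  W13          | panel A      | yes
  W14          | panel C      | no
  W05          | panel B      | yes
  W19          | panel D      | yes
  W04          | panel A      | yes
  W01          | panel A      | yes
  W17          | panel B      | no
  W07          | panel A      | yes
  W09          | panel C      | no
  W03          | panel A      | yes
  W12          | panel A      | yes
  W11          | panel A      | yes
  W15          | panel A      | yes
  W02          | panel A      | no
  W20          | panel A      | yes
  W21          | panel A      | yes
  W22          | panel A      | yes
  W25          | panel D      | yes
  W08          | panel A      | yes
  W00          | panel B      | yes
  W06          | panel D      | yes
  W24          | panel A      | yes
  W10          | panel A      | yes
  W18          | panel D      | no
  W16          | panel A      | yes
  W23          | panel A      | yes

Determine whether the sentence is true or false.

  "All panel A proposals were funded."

'All panel A proposals were funded' holds iff A ⊆ B, i.e. every element of A is in B (|A ∖ B| = 0).
|A| = 17, |A ∩ B| = 16, |A ∖ B| = 1.
So the statement is false.

False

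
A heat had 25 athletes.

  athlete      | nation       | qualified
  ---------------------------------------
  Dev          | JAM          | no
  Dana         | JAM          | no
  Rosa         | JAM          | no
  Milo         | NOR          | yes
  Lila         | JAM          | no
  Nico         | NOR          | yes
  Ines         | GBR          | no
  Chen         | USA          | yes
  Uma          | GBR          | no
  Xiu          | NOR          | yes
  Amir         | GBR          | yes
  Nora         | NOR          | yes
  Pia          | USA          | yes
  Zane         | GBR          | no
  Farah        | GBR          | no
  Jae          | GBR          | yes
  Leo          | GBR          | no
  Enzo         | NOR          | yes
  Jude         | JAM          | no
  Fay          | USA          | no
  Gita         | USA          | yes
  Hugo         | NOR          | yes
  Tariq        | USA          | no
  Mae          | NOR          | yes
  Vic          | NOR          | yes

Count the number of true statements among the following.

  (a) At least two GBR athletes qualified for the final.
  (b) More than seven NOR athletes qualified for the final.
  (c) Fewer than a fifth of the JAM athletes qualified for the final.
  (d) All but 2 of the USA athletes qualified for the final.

(a) GBR: |A| = 7, |A ∩ B| = 2; needs |A ∩ B| ≥ 2 — true.
(b) NOR: |A| = 8, |A ∩ B| = 8; needs |A ∩ B| > 7 — true.
(c) JAM: |A| = 5, |A ∩ B| = 0; needs |A ∩ B| / |A| < 1/5 — true.
(d) USA: |A| = 5, |A ∩ B| = 3; needs |A ∖ B| = 2 — true.

4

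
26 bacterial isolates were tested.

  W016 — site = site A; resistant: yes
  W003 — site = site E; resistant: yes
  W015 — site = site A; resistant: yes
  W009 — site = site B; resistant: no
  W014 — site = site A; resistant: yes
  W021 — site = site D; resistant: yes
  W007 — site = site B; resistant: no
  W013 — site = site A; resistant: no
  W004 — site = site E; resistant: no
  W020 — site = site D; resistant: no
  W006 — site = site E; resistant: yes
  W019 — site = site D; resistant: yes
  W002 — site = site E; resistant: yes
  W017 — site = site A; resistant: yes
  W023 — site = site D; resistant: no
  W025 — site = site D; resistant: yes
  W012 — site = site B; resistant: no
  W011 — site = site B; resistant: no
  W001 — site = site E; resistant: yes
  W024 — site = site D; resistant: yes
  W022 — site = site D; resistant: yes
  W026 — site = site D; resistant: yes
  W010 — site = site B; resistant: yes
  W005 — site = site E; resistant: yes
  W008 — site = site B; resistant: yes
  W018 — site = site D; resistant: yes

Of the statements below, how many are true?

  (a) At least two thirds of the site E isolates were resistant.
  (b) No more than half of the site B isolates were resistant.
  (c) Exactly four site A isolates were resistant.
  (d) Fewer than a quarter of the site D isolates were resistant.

3

(a) site E: |A| = 6, |A ∩ B| = 5; needs |A ∩ B| / |A| ≥ 2/3 — true.
(b) site B: |A| = 6, |A ∩ B| = 2; needs |A ∩ B| ≤ |A ∖ B| — true.
(c) site A: |A| = 5, |A ∩ B| = 4; needs |A ∩ B| = 4 — true.
(d) site D: |A| = 9, |A ∩ B| = 7; needs |A ∩ B| / |A| < 1/4 — false.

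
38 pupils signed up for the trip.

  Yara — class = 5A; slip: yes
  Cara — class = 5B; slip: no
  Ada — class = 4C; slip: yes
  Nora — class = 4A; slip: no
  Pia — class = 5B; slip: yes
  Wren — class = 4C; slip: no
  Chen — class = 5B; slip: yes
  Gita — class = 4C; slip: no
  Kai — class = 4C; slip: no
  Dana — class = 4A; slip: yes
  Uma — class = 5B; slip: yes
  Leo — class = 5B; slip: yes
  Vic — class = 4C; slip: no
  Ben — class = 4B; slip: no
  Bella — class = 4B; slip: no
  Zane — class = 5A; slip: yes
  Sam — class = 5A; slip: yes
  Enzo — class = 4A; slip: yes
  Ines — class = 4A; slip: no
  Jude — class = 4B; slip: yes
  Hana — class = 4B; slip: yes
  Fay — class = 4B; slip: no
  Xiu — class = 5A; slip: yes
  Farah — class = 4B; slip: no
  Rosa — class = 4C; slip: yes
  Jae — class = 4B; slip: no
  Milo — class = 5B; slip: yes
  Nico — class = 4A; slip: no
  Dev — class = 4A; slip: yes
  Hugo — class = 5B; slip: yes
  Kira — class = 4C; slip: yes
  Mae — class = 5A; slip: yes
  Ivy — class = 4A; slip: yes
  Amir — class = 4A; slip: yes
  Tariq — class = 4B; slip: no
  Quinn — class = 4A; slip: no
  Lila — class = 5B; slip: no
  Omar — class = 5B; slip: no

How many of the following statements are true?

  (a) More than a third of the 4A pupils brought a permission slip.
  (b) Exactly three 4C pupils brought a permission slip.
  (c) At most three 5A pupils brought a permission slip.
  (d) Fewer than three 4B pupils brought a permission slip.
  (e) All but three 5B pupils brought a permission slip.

4

(a) 4A: |A| = 9, |A ∩ B| = 5; needs |A ∩ B| / |A| > 1/3 — true.
(b) 4C: |A| = 7, |A ∩ B| = 3; needs |A ∩ B| = 3 — true.
(c) 5A: |A| = 5, |A ∩ B| = 5; needs |A ∩ B| ≤ 3 — false.
(d) 4B: |A| = 8, |A ∩ B| = 2; needs |A ∩ B| < 3 — true.
(e) 5B: |A| = 9, |A ∩ B| = 6; needs |A ∖ B| = 3 — true.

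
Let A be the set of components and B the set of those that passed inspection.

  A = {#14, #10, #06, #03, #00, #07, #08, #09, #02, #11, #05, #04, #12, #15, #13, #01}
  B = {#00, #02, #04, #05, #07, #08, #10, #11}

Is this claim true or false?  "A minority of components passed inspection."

Truth condition: |A ∩ B| < |A ∖ B|.
|A| = 16, |A ∩ B| = 8, |A ∖ B| = 8.
8 = 8, so the statement is false.

False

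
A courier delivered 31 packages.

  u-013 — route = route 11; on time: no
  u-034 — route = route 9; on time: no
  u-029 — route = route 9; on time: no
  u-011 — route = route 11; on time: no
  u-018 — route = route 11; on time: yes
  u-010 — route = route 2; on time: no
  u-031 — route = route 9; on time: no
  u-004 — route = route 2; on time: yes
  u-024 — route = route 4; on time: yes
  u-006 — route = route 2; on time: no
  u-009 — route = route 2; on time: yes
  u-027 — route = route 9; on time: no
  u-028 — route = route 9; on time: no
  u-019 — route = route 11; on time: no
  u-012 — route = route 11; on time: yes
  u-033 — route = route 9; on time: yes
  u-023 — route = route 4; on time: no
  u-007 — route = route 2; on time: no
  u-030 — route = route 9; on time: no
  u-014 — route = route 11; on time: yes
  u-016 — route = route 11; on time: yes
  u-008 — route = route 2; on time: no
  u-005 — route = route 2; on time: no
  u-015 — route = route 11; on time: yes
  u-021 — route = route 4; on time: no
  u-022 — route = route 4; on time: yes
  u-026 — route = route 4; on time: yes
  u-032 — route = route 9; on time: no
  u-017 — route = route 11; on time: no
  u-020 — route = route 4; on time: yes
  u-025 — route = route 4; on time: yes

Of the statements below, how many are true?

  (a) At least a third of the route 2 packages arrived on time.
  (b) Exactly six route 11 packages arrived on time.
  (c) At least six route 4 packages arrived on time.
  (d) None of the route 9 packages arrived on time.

0

(a) route 2: |A| = 7, |A ∩ B| = 2; needs |A ∩ B| / |A| ≥ 1/3 — false.
(b) route 11: |A| = 9, |A ∩ B| = 5; needs |A ∩ B| = 6 — false.
(c) route 4: |A| = 7, |A ∩ B| = 5; needs |A ∩ B| ≥ 6 — false.
(d) route 9: |A| = 8, |A ∩ B| = 1; needs A ∩ B = ∅ (|A ∩ B| = 0) — false.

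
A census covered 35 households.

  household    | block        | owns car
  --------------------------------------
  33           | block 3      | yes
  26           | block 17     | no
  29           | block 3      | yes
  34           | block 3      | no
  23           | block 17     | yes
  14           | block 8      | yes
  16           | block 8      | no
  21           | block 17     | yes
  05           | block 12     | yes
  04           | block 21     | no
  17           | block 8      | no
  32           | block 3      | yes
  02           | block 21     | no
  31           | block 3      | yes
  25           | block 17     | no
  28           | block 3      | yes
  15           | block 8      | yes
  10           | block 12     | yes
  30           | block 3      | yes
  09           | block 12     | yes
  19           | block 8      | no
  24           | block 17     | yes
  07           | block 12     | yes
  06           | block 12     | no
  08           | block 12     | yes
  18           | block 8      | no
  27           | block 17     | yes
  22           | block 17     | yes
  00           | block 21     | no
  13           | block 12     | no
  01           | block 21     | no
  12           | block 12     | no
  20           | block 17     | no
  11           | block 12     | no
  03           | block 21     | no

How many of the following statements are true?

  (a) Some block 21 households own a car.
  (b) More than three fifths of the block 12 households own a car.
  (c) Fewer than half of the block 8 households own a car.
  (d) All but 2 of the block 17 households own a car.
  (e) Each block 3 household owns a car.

(a) block 21: |A| = 5, |A ∩ B| = 0; needs A ∩ B ≠ ∅ (|A ∩ B| ≥ 1) — false.
(b) block 12: |A| = 9, |A ∩ B| = 5; needs |A ∩ B| / |A| > 3/5 — false.
(c) block 8: |A| = 6, |A ∩ B| = 2; needs |A ∩ B| < |A ∖ B| — true.
(d) block 17: |A| = 8, |A ∩ B| = 5; needs |A ∖ B| = 2 — false.
(e) block 3: |A| = 7, |A ∩ B| = 6; needs A ⊆ B, i.e. every element of A is in B (|A ∖ B| = 0) — false.

1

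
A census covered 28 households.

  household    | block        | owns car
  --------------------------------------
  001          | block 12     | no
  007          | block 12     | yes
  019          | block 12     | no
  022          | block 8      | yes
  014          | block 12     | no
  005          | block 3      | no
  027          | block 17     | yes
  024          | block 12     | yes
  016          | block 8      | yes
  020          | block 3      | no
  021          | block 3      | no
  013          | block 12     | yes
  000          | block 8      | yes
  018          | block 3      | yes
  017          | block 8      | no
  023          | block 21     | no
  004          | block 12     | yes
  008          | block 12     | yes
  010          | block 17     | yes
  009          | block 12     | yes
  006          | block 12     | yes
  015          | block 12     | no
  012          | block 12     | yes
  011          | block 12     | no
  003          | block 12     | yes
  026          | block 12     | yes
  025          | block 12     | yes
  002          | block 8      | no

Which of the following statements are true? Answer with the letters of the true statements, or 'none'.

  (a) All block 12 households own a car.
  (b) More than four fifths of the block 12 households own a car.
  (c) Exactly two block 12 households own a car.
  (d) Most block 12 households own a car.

(d)

|A| = 16, |A ∩ B| = 11, |A ∖ B| = 5.
(a) A ⊆ B, i.e. every element of A is in B (|A ∖ B| = 0): fails.
(b) |A ∩ B| / |A| > 4/5: fails.
(c) |A ∩ B| = 2: fails.
(d) |A ∩ B| > |A ∖ B|: holds.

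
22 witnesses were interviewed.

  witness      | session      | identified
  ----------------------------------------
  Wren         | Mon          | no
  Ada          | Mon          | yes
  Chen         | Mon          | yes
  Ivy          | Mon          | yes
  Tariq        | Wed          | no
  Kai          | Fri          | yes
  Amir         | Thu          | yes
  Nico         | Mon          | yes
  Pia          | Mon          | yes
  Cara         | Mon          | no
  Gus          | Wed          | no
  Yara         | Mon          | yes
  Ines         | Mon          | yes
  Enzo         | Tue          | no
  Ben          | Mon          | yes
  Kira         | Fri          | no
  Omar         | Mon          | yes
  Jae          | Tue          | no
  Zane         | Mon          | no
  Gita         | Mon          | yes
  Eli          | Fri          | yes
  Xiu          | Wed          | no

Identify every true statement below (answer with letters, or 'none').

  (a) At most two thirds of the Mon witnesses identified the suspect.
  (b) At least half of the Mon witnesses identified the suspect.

|A| = 13, |A ∩ B| = 10, |A ∖ B| = 3.
(a) |A ∩ B| / |A| ≤ 2/3: fails.
(b) |A ∩ B| ≥ |A ∖ B|: holds.

(b)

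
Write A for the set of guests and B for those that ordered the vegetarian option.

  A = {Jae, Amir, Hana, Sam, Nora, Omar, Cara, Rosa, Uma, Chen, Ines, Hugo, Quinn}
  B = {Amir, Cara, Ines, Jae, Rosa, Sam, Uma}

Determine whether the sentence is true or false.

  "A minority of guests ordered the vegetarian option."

False

Truth condition: |A ∩ B| < |A ∖ B|.
A (the restrictor) = {Jae, Amir, Hana, Sam, Nora, Omar, Cara, Rosa, Uma, Chen, Ines, Hugo, Quinn}, |A| = 13.
A ∩ B = {Jae, Amir, Sam, Cara, Rosa, Uma, Ines}, so |A ∩ B| = 7.
A ∖ B = {Hana, Nora, Omar, Chen, Hugo, Quinn}, so |A ∖ B| = 6.
7 > 6, so the statement is false.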